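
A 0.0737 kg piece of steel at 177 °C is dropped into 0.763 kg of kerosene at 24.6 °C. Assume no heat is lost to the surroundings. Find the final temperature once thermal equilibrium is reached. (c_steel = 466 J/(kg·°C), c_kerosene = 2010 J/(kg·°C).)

T_f ≈ 27.9 °C

Conservation of energy gives ΣQ = 0:
0.0737·466·(T − 177) + 0.763·2010·(T − 24.6) = 0
34.34(T − 177) + 1533.6(T − 24.6) = 0
1568 T = 43806
T = 43806 / 1568 = 27.9 °C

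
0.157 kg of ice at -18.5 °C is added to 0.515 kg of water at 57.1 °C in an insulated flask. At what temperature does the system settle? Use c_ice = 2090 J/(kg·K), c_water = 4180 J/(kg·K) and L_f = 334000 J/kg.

Energy conservation, ΣQ = 0:
warm ice to 0 °C: 0.157·2090·(0 − (-18.5)) = 6070.4
  melt ice: 0.157·334000 = 52438
  meltwater 0→T: 0.157·4180·T = 656.26 T
  water cools: 0.515·4180·(T − 57.1) = 2152.7(T − 57.1)
2809 T = 122919 − 58508 = 64411
T ≈ 22.93 °C — above 0 °C, consistent with complete melting.

T_f ≈ 22.9 °C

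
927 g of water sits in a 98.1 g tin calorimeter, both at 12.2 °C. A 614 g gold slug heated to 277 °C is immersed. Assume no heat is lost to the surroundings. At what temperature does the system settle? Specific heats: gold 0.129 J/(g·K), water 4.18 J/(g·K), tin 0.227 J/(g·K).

T_f ≈ 17.5 °C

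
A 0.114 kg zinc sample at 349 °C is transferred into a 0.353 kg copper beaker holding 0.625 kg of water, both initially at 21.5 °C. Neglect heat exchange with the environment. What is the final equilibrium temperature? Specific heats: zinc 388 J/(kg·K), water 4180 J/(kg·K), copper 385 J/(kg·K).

T_f ≈ 26.7 °C

T_f is the heat-capacity-weighted average of the initial temperatures:
T_f = (44.23·349 + 2612.5·21.5 + 135.91·21.5) / (44.23 + 2612.5 + 135.91)
    = 74528 / 2792.6 ≈ 26.69 °C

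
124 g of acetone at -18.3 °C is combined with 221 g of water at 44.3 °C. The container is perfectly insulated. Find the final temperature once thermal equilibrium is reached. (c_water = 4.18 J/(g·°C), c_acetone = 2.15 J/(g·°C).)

Setting the total heat transfer to zero:
221*4.18*(T − 44.3) + 124*2.15*(T − (-18.3)) = 0
923.78(T − 44.3) + 266.6(T − (-18.3)) = 0
(923.78 + 266.6) T = 923.78*44.3 + 266.6*(-18.3)
T = 36045 / 1190.4 = 30.3 °C

T_f ≈ 30.3 °C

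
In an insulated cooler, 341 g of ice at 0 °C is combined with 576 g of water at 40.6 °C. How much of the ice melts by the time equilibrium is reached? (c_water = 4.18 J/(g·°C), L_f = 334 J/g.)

m_melted ≈ 293 g

Heat available from the water dropping to 0 °C: 576×4.18×40.6 = 97752 J.
Fully melting the ice requires m_ice L_f = 341×334 = 113894 J.
97752 J < 113894 J, so only part of the ice melts and the system sits at 0 °C.
m_melt = 97752 / L_f = 292.7 g.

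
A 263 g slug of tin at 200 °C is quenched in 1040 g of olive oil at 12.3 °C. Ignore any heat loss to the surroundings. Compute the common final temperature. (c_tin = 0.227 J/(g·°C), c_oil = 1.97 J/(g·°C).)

T_f ≈ 17.6 °C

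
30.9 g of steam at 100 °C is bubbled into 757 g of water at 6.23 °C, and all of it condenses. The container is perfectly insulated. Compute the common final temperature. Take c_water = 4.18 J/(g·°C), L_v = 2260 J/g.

Taking heat into each body as positive, Σ m c ΔT = 0:
steam→water at 100 °C releases m L_v = 30.9×2260 = 69834
  condensate cools 100→T: 30.9×4.18×(T − 100) = 129.16(T − 100)
  original water: 3164.3(T − 6.23)
3293.4 T = 69834 + 12916 + 19713 = 102464
T ≈ 31.11 °C — below 100 °C, confirming all the steam condensed.

T_f ≈ 31.1 °C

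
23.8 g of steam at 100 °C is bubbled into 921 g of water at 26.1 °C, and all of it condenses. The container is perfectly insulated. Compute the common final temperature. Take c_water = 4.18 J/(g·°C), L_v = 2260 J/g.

Energy balance with sensible and latent terms:
latent heat released on condensation: 23.8×2260 = 53788; condensate cools 100→T: 23.8×4.18×(T − 100) = 99.48(T − 100); original water: 3849.8(T − 26.1)
3949.3 T = 53788 + 9948.4 + 100479 = 164216
T ≈ 41.58 °C, under the boiling point, so the assumption holds.

T_f ≈ 41.6 °C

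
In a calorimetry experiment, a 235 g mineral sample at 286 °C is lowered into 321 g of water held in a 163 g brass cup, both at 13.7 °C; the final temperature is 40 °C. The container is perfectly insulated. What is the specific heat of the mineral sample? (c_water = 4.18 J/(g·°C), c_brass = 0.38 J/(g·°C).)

Net heat exchanged in the isolated system is zero:
235×c×(40 − 286) + 321×4.18×(40 − 13.7) + 163×0.38×(40 − 13.7) = 0
-57810 c = -36918
c = -36918/-57810 ≈ 0.6386 J/(g·°C)

c ≈ 0.639 J/(g·°C)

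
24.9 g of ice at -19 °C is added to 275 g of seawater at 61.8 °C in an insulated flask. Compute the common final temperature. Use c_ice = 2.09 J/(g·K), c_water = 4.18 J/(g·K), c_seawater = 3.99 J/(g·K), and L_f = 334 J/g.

Energy balance with sensible and latent terms:
ice -19→0 °C: 24.9×2.09×19 = 988.78
  melt ice: 24.9×334 = 8316.6
  warm the meltwater: 104.08 T
  seawater: 1097.2(T − 61.8)
1201.3 T = 67810 − 9305.4 = 58505
T ≈ 48.70 °C. Since T > 0 °C, the all-ice-melts assumption holds.

T_f ≈ 48.7 °C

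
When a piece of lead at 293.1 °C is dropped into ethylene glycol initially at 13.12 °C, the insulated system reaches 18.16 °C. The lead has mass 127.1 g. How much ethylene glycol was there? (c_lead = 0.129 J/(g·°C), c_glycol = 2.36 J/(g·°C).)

m ≈ 379 g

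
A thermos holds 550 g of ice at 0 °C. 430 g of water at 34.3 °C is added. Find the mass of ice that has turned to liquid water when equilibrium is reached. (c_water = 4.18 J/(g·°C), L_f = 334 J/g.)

m_melted ≈ 185 g

Cooling the water to 0 °C releases 430×4.18×34.3 = 61651 J.
Fully melting the ice requires m_ice L_f = 550×334 = 183700 J.
That's not enough to melt it all — equilibrium is at 0 °C with ice remaining.
Mass melted = 61651/334 ≈ 184.6 g.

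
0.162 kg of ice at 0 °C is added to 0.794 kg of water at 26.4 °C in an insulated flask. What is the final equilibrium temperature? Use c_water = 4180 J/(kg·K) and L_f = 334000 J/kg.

Setting the total heat transfer to zero:
melt ice: 0.162×334000 = 54108
  meltwater 0→T: 0.162×4180×T = 677.16 T
  water cools: 0.794×4180×(T − 26.4) = 3318.9(T − 26.4)
3996.1 T = 87619 − 54108 = 33511
T ≈ 8.39 °C (positive, so assuming full melt was valid).

T_f ≈ 8.4 °C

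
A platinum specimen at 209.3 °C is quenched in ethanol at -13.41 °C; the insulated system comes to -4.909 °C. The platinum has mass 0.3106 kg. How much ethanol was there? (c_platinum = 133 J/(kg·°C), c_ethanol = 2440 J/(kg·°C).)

m ≈ 0.427 kg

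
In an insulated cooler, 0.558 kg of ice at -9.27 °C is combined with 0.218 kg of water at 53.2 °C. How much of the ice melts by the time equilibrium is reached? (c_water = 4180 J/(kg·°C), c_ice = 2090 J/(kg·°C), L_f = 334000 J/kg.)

m_melted ≈ 0.113 kg

Cooling the water to 0 °C releases 0.218·4180·53.2 = 48478 J.
Of that, 0.558·2090·9.27 = 10811 J goes to bring the ice to 0 °C, leaving 37667 J.
Fully melting the ice requires m_ice L_f = 0.558·334000 = 186372 J.
37667 J < 186372 J, so only part of the ice melts and the system sits at 0 °C.
Mass melted = 37667/334000 ≈ 0.1128 kg.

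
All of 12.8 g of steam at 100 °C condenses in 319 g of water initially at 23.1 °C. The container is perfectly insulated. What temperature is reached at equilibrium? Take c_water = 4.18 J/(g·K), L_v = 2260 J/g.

Energy balance with sensible and latent terms:
latent heat released on condensation: 12.8×2260 = 28928; condensate cools 100→T: 12.8×4.18×(T − 100) = 53.5(T − 100); original water: 1333.4(T − 23.1)
1386.9 T = 28928 + 5350.4 + 30802 = 65080
T ≈ 46.92 °C — below 100 °C, confirming all the steam condensed.

T_f ≈ 46.9 °C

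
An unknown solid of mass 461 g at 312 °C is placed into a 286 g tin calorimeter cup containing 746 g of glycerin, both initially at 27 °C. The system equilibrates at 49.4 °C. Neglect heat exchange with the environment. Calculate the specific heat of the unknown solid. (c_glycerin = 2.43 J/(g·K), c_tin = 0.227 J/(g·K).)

Heat gained plus heat lost sum to zero:
461×c×(49.4 − 312) + 746×2.43×(49.4 − 27) + 286×0.227×(49.4 − 27) = 0
-121059 c = -42061
c = -42061/-121059 ≈ 0.3474 J/(g·K)

c ≈ 0.347 J/(g·K)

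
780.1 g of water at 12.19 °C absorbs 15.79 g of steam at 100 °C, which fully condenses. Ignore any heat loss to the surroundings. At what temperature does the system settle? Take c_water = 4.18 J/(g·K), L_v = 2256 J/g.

Conservation of energy gives ΣQ = 0:
latent heat released on condensation: 15.79·2256 = 35622; condensed water 100 °C→T: 66(T − 100); original water: 3260.8(T − 12.19)
3326.8 T = 35622 + 6600.2 + 39749 = 81972
T ≈ 24.64 °C (< 100 °C, so full condensation is consistent).

T_f ≈ 24.6 °C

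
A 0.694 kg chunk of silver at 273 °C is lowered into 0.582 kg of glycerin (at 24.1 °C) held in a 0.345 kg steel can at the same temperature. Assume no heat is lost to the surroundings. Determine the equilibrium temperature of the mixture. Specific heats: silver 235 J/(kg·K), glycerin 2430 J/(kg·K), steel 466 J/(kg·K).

T_f ≈ 47.5 °C

T_f is the heat-capacity-weighted average of the initial temperatures:
T_f = (163.09·273 + 1414.3·24.1 + 160.77·24.1) / (163.09 + 1414.3 + 160.77)
    = 82482 / 1738.1 ≈ 47.45 °C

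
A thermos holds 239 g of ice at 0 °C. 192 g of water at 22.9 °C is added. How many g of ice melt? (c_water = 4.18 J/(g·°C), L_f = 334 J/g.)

Heat available from the water dropping to 0 °C: 192×4.18×22.9 = 18379 J.
To melt every bit of ice: 239×334 = 79826 J.
That's not enough to melt it all — equilibrium is at 0 °C with ice remaining.
m_melt = 18379 / L_f = 55.03 g.

m_melted ≈ 55 g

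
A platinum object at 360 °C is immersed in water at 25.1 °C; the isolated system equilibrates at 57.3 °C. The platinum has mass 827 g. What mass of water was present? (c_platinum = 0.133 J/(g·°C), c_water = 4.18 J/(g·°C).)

m ≈ 247 g

Heat lost by the platinum = heat gained by the water:
827·0.133·(360 − 57.3) = m·4.18·(57.3 − 25.1)
134.6 m = 33294  ⇒  m ≈ 247.4 g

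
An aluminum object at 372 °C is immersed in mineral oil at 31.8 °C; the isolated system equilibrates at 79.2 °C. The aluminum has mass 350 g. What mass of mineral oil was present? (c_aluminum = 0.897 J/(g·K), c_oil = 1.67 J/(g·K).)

m ≈ 1160 g

Let T be the final temperature. ΣQ_i = 0:
350×0.897×(79.2 − 372) + m×1.67×(79.2 − 31.8) = 0
79.16 m = 91925
m = 91925/79.16 ≈ 1161 g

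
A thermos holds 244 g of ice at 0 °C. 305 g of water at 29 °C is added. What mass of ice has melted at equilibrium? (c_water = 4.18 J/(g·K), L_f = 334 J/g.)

m_melted ≈ 111 g

Heat available from the water dropping to 0 °C: 305·4.18·29 = 36972 J.
To melt every bit of ice: 244·334 = 81496 J.
Since 36972 < 81496 J, not all the ice melts; equilibrium is at 0 °C.
m_melted·334 = 36972  ⇒  m_melted ≈ 110.7 g.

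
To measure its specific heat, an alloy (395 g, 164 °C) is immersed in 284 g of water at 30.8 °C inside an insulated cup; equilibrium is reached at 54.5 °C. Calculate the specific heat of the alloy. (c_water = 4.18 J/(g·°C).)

c ≈ 0.65 J/(g·°C)

Energy conservation, ΣQ = 0:
395×c×(54.5 − 164) + 284×4.18×(54.5 − 30.8) = 0
-43252 c = -28135
c = -28135/-43252 ≈ 0.6505 J/(g·°C)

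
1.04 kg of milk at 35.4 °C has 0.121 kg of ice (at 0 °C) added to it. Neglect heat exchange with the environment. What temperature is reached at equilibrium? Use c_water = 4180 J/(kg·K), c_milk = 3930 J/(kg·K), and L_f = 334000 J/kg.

Net heat exchanged in the isolated system is zero:
latent heat to melt: 0.121·334000 = 40414
  warm the meltwater: 505.78 T
  milk: 4087.2(T − 35.4)
4593 T = 144687 − 40414 = 104273
T ≈ 22.70 °C. Since T > 0 °C, the all-ice-melts assumption holds.

T_f ≈ 22.7 °C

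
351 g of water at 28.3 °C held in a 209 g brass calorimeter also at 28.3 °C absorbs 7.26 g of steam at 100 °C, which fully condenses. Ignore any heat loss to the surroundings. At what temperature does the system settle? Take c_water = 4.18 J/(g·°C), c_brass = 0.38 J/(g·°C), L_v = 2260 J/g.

T_f ≈ 40.1 °C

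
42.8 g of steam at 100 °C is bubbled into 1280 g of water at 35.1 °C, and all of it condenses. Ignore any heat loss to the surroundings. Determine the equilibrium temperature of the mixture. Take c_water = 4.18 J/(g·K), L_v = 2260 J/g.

T_f ≈ 54.7 °C

Setting the total heat transfer to zero:
condense steam: −42.8×2260 = −96728; condensed water 100 °C→T: 178.9(T − 100); water warms: 1280×4.18×(T − 35.1) = 5350.4(T − 35.1)
5529.3 T = 96728 + 17890 + 187799 = 302417
T ≈ 54.69 °C — below 100 °C, confirming all the steam condensed.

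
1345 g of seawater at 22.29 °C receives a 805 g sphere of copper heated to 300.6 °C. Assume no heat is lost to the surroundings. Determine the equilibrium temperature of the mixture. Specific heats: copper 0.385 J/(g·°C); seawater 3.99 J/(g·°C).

T_f ≈ 37.5 °C

Let T be the final temperature. ΣQ_i = 0:
805×0.385×(T − 300.6) + 1345×3.99×(T − 22.29) = 0
5676.5 T = 212784
T = 212784 / 5676.5 = 37.5 °C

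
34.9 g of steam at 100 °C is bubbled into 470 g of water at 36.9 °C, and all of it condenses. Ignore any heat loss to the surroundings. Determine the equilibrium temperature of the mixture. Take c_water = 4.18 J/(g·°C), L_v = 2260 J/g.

T_f ≈ 78.6 °C

Conservation of energy gives ΣQ = 0:
steam→water at 100 °C releases m L_v = 34.9×2260 = 78874
  condensate cools 100→T: 34.9×4.18×(T − 100) = 145.88(T − 100)
  original water: 1964.6(T − 36.9)
2110.5 T = 78874 + 14588 + 72494 = 165956
T ≈ 78.63 °C (< 100 °C, so full condensation is consistent).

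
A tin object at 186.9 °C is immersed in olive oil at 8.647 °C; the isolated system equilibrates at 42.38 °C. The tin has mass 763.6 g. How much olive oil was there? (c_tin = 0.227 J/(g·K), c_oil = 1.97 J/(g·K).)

Taking heat into each body as positive, Σ m c ΔT = 0:
763.6·0.227·(42.38 − 186.9) + m·1.97·(42.38 − 8.647) = 0
66.45 m = 25051
m = 25051/66.45 ≈ 377 g

m ≈ 377 g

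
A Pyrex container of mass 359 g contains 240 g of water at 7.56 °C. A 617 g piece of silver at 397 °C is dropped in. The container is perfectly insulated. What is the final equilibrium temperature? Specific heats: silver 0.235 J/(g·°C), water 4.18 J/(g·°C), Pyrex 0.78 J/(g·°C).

T_f ≈ 47.1 °C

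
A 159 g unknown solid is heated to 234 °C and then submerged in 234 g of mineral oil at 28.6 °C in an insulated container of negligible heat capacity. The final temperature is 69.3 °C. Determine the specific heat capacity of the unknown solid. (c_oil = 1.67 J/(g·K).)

c ≈ 0.607 J/(g·K)

Energy conservation, ΣQ = 0:
159×c×(69.3 − 234) + 234×1.67×(69.3 − 28.6) = 0
-26187 c = -15905
c = -15905/-26187 ≈ 0.6073 J/(g·K)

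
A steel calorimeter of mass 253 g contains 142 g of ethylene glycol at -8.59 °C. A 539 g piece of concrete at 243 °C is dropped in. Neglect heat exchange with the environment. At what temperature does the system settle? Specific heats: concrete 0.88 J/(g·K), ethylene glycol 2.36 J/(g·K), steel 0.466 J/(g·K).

T_f ≈ 120.1 °C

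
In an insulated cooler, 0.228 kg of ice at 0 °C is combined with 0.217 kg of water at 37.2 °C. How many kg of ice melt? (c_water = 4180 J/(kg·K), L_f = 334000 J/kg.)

m_melted ≈ 0.101 kg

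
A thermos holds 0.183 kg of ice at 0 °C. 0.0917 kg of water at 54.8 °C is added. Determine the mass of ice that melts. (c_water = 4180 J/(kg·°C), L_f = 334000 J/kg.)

Heat available from the water dropping to 0 °C: 0.0917×4180×54.8 = 21005 J.
To melt every bit of ice: 0.183×334000 = 61122 J.
That's not enough to melt it all — equilibrium is at 0 °C with ice remaining.
Mass melted = 21005/334000 ≈ 0.06289 kg.

m_melted ≈ 0.0629 kg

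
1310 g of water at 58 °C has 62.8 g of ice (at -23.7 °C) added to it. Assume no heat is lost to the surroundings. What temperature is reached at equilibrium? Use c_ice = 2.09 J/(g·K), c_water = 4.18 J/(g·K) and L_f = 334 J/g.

T_f ≈ 51.1 °C

Conservation of energy gives ΣQ = 0:
ice -23.7→0 °C: 62.8×2.09×23.7 = 3110.7
  melt ice: 62.8×334 = 20975
  meltwater 0→T: 62.8×4.18×T = 262.5 T
  water cools: 1310×4.18×(T − 58) = 5475.8(T − 58)
5738.3 T = 317596 − 24086 = 293511
T ≈ 51.15 °C. Since T > 0 °C, the all-ice-melts assumption holds.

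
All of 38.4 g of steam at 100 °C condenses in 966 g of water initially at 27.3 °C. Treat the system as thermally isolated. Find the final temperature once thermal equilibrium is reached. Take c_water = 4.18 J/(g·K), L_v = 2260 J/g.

T_f ≈ 50.8 °C

Setting the total heat transfer to zero:
steam→water at 100 °C releases m L_v = 38.4×2260 = 86784
  condensate cools 100→T: 38.4×4.18×(T − 100) = 160.51(T − 100)
  original water: 4037.9(T − 27.3)
4198.4 T = 86784 + 16051 + 110234 = 213069
T ≈ 50.75 °C — below 100 °C, confirming all the steam condensed.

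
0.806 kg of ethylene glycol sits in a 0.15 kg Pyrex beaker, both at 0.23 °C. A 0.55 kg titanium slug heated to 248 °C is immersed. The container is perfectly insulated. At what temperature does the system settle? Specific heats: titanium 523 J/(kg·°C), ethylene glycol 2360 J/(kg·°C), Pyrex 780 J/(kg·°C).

T_f ≈ 31.1 °C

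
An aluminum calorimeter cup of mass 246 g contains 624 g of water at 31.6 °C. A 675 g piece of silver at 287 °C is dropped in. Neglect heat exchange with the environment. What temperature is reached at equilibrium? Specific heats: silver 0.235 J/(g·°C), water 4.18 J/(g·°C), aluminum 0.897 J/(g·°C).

T_f ≈ 45.2 °C

T_f = Σ m_i c_i T_i / Σ m_i c_i:
T_f = (158.62*287 + 2608.3*31.6 + 220.66*31.6) / (158.62 + 2608.3 + 220.66)
    = 134921 / 2987.6 ≈ 45.16 °C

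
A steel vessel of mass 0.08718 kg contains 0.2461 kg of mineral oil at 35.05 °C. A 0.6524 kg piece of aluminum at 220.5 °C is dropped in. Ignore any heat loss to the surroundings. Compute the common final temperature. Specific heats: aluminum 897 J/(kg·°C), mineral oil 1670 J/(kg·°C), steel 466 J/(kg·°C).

T_f ≈ 139.7 °C

Setting the total heat transfer to zero:
0.6524×897×(T − 220.5) + 0.2461×1670×(T − 35.05) + 0.08718×466×(T − 35.05) = 0
1036.8 T = 144866
T ≈ 139.72 °C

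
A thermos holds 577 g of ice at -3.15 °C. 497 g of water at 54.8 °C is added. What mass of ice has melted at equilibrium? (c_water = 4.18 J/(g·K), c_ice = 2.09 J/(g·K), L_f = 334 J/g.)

m_melted ≈ 329 g

Cooling the water to 0 °C releases 497·4.18·54.8 = 113845 J.
Of that, 577·2.09·3.15 = 3798.7 J goes to bring the ice to 0 °C, leaving 110046 J.
To melt every bit of ice: 577·334 = 192718 J.
Since 110046 < 192718 J, not all the ice melts; equilibrium is at 0 °C.
m_melted·334 = 110046  ⇒  m_melted ≈ 329.5 g.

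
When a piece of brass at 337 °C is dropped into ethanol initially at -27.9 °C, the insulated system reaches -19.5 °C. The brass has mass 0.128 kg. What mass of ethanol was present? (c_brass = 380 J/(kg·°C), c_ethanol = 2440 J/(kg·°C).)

m ≈ 0.846 kg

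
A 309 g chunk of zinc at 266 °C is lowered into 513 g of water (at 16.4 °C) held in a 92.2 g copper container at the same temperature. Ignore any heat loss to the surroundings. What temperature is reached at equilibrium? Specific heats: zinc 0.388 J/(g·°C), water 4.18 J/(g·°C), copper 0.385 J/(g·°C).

T_f ≈ 29.4 °C

With ΣQ=0 the equilibrium temperature is the m·c-weighted mean:
T_f = (119.89×266 + 2144.3×16.4 + 35.5×16.4) / (119.89 + 2144.3 + 35.5)
    = 67641 / 2299.7 ≈ 29.41 °C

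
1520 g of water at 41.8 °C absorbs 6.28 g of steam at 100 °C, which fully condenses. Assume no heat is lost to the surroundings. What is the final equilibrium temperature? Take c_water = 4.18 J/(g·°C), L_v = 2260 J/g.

Let T be the final temperature. ΣQ_i = 0:
steam→water at 100 °C releases m L_v = 6.28·2260 = 14193; condensed water 100 °C→T: 26.25(T − 100); original water: 6353.6(T − 41.8)
6379.9 T = 14193 + 2625 + 265580 = 282398
T ≈ 44.26 °C (< 100 °C, so full condensation is consistent).

T_f ≈ 44.3 °C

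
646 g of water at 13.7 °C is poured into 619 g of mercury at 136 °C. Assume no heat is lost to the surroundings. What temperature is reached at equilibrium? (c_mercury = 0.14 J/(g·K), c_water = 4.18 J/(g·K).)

Conservation of energy gives ΣQ = 0:
619×0.14×(T − 136) + 646×4.18×(T − 13.7) = 0
(86.66 + 2700.3) T = 86.66×136 + 2700.3×13.7
T = 48780 / 2786.9 = 17.5 °C

T_f ≈ 17.5 °C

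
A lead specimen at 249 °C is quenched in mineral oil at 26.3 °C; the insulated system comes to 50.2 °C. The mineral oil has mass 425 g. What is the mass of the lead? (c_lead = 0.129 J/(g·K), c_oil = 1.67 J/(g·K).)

Net heat exchanged in the isolated system is zero:
m×0.129×(50.2 − 249) + 425×1.67×(50.2 − 26.3) = 0
-25.65 m = -16963
m = -16963/-25.65 ≈ 661.5 g

m ≈ 661 g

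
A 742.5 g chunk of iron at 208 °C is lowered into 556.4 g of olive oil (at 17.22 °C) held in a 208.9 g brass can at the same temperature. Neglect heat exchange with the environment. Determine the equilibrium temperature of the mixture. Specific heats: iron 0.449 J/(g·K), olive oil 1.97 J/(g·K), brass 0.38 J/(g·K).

T_f ≈ 59.4 °C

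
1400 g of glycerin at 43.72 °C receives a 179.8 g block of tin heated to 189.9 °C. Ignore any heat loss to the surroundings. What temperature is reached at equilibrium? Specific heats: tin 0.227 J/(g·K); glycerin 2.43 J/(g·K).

T_f ≈ 45.5 °C

Taking heat into each body as positive, Σ m c ΔT = 0:
179.8·0.227·(T − 189.9) + 1400·2.43·(T − 43.72) = 0
40.81(T − 189.9) + 3402(T − 43.72) = 0
(40.81 + 3402) T = 40.81·189.9 + 3402·43.72
T = 156486/3442.8 ≈ 45.45 °C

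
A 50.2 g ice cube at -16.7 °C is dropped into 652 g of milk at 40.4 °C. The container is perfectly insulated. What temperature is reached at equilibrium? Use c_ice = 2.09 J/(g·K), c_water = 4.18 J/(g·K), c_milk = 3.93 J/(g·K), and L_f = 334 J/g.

T_f ≈ 30.7 °C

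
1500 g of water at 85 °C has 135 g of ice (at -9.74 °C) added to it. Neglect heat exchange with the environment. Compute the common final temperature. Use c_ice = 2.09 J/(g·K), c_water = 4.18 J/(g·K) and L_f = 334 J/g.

T_f ≈ 71.0 °C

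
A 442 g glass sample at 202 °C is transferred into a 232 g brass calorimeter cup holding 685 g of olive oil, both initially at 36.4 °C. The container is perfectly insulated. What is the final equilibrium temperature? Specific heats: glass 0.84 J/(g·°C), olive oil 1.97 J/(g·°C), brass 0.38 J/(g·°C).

T_f ≈ 70.4 °C

T_f is the heat-capacity-weighted average of the initial temperatures:
T_f = (371.28×202 + 1349.5×36.4 + 88.16×36.4) / (371.28 + 1349.5 + 88.16)
    = 127328 / 1808.9 ≈ 70.39 °C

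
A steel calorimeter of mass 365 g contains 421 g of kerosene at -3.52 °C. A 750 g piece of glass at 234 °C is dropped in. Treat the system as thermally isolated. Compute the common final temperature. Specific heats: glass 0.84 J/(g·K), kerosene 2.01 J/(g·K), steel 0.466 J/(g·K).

T_f ≈ 87.4 °C

Heat gained plus heat lost sum to zero:
750*0.84*(T − 234) + 421*2.01*(T − (-3.52)) + 365*0.466*(T − (-3.52)) = 0
(630 + 846.21 + 170.09) T = 630*234 + 846.21*(-3.52) + 170.09*(-3.52)
T = 143843 / 1646.3 = 87.4 °C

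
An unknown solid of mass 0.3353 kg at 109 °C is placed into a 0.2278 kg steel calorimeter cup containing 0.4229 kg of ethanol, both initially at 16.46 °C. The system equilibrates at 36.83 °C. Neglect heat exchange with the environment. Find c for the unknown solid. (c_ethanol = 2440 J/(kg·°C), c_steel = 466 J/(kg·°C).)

c ≈ 958 J/(kg·°C)

Taking heat into each body as positive, Σ m c ΔT = 0:
0.3353·c·(36.83 − 109) + 0.4229·2440·(36.83 − 16.46) + 0.2278·466·(36.83 − 16.46) = 0
-24.2 c = -23182
c = -23182/-24.2 ≈ 958 J/(kg·°C)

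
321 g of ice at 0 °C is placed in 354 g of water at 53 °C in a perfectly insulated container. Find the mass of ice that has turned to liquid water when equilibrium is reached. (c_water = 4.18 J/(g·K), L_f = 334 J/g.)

Cooling the water to 0 °C releases 354·4.18·53 = 78425 J.
Melting all 321 g of ice would need 321·334 = 107214 J.
That's not enough to melt it all — equilibrium is at 0 °C with ice remaining.
m_melted·334 = 78425  ⇒  m_melted ≈ 234.8 g.

m_melted ≈ 235 g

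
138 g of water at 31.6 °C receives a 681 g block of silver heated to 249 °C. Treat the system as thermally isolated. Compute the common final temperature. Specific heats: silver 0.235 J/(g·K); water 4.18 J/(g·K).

T_f ≈ 78.8 °C

Heat gained plus heat lost sum to zero:
681×0.235×(T − 249) + 138×4.18×(T − 31.6) = 0
160.03(T − 249) + 576.84(T − 31.6) = 0
(160.03 + 576.84) T = 160.03×249 + 576.84×31.6
T = 58077 / 736.87 = 78.8 °C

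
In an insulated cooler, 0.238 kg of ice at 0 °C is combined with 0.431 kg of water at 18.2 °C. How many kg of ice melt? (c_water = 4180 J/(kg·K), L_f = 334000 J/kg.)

Heat available from the water dropping to 0 °C: 0.431×4180×18.2 = 32789 J.
Fully melting the ice requires m_ice L_f = 0.238×334000 = 79492 J.
Since 32789 < 79492 J, not all the ice melts; equilibrium is at 0 °C.
Mass melted = 32789/334000 ≈ 0.09817 kg.

m_melted ≈ 0.0982 kg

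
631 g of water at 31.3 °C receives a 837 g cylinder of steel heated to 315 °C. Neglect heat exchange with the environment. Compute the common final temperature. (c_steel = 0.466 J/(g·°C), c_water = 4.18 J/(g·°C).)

T_f ≈ 67.8 °C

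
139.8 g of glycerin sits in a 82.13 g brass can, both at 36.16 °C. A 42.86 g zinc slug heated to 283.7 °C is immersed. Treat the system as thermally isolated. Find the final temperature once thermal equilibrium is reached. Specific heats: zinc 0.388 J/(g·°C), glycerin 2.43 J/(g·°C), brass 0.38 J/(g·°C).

Taking heat into each body as positive, Σ m c ΔT = 0:
42.86·0.388·(T − 283.7) + 139.8·2.43·(T − 36.16) + 82.13·0.38·(T − 36.16) = 0
16.63(T − 283.7) + 339.71(T − 36.16) + 31.21(T − 36.16) = 0
(16.63 + 339.71 + 31.21) T = 16.63·283.7 + 339.71·36.16 + 31.21·36.16
T = 18130/387.55 ≈ 46.78 °C

T_f ≈ 46.8 °C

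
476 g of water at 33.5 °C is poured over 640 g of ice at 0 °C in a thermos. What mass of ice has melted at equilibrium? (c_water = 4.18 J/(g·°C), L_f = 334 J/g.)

Cooling the water to 0 °C releases 476·4.18·33.5 = 66654 J.
Fully melting the ice requires m_ice L_f = 640·334 = 213760 J.
Since 66654 < 213760 J, not all the ice melts; equilibrium is at 0 °C.
m_melt = 66654 / L_f = 199.6 g.

m_melted ≈ 200 g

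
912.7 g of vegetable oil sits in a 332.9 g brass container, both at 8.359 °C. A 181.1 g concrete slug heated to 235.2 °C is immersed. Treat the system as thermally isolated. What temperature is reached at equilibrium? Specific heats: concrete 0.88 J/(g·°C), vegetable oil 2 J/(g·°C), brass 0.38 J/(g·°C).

T_f ≈ 25.5 °C

Net heat exchanged in the isolated system is zero:
181.1*0.88*(T − 235.2) + 912.7*2*(T − 8.359) + 332.9*0.38*(T − 8.359) = 0
159.37(T − 235.2) + 1825.4(T − 8.359) + 126.5(T − 8.359) = 0
(159.37 + 1825.4 + 126.5) T = 159.37*235.2 + 1825.4*8.359 + 126.5*8.359
T = 53799/2111.3 ≈ 25.48 °C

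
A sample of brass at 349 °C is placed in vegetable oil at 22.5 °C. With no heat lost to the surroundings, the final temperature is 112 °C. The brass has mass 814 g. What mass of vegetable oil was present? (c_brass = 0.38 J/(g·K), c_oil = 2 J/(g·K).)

|Q_brass| = |Q_oil|:
814×0.38×(349 − 112) = m×2×(112 − 22.5)
179 m = 73309  ⇒  m ≈ 409.5 g

m ≈ 410 g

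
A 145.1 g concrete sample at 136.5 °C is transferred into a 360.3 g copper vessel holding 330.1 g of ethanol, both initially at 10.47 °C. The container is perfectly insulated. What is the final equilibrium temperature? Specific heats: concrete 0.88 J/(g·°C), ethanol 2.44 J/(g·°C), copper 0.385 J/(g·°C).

T_f ≈ 25.5 °C

Heat gained plus heat lost sum to zero:
145.1×0.88×(T − 136.5) + 330.1×2.44×(T − 10.47) + 360.3×0.385×(T − 10.47) = 0
1071.8 T = 27315
T = 27315 / 1071.8 = 25.5 °C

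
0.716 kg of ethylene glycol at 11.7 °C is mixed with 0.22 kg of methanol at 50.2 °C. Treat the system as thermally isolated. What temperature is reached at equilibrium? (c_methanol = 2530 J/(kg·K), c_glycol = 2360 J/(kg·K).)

T_f ≈ 21.2 °C

T_f = Σ m_i c_i T_i / Σ m_i c_i:
T_f = (556.6×50.2 + 1689.8×11.7) / (556.6 + 1689.8)
    = 47712 / 2246.4 ≈ 21.24 °C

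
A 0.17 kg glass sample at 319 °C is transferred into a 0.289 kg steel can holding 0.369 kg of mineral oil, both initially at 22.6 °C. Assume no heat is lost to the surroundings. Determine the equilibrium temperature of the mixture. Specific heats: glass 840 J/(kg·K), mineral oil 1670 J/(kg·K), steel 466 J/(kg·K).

T_f ≈ 70.0 °C

Net heat exchanged in the isolated system is zero:
0.17×840×(T − 319) + 0.369×1670×(T − 22.6) + 0.289×466×(T − 22.6) = 0
(142.8 + 616.23 + 134.67) T = 142.8×319 + 616.23×22.6 + 134.67×22.6
T = 62524/893.7 ≈ 69.96 °C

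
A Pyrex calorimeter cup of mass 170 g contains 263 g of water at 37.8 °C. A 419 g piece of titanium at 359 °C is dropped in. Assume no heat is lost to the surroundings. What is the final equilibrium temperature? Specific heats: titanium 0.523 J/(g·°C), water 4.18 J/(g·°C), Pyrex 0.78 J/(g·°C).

With ΣQ=0 the equilibrium temperature is the m·c-weighted mean:
T_f = (219.14·359 + 1099.3·37.8 + 132.6·37.8) / (219.14 + 1099.3 + 132.6)
    = 125238 / 1451.1 ≈ 86.31 °C

T_f ≈ 86.3 °C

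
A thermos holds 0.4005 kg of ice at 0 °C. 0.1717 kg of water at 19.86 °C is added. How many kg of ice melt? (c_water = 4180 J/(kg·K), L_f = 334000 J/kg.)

m_melted ≈ 0.0427 kg

Water can give up m c ΔT = 0.1717·4180·19.86 = 14254 J before reaching 0 °C.
To melt every bit of ice: 0.4005·334000 = 133767 J.
Since 14254 < 133767 J, not all the ice melts; equilibrium is at 0 °C.
m_melted·334000 = 14254  ⇒  m_melted ≈ 0.04268 kg.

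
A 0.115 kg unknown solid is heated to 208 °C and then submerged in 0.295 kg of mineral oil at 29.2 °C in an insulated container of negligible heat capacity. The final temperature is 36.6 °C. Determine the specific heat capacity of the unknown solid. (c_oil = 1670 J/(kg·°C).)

c ≈ 185 J/(kg·°C)

m_s c (T_s − T_f) = m_oil c_oil (T_f − T_0):
0.115·c·(208 − 36.6) = 0.295·1670·(36.6 − 29.2)
19.71 c = 3645.6  ⇒  c ≈ 185 J/(kg·°C)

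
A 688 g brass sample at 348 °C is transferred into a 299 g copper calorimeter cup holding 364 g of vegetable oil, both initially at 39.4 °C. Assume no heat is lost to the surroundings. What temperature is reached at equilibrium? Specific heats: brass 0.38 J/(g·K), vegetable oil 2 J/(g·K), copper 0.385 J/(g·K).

Taking heat into each body as positive, Σ m c ΔT = 0:
688×0.38×(T − 348) + 364×2×(T − 39.4) + 299×0.385×(T − 39.4) = 0
261.44(T − 348) + 728(T − 39.4) + 115.12(T − 39.4) = 0
(261.44 + 728 + 115.12) T = 261.44×348 + 728×39.4 + 115.12×39.4
T = 124200/1104.6 ≈ 112.44 °C

T_f ≈ 112.4 °C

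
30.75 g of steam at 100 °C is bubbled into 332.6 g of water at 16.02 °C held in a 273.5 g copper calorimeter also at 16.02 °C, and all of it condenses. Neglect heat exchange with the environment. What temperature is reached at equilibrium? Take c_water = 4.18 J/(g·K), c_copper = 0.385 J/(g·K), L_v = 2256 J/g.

Net heat exchanged in the isolated system is zero:
condense steam: −30.75×2256 = −69372
  condensate cools 100→T: 30.75×4.18×(T − 100) = 128.53(T − 100)
  original water: 1390.3(T − 16.02)
  copper cup: 273.5×0.385×(T − 16.02) = 105.3(T − 16.02)
1624.1 T = 69372 + 12854 + 23959 = 106184
T ≈ 65.38 °C — below 100 °C, confirming all the steam condensed.

T_f ≈ 65.4 °C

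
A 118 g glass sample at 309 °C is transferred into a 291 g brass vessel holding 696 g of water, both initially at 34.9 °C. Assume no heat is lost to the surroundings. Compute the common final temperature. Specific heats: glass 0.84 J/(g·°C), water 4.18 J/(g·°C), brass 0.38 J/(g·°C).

T_f ≈ 43.6 °C

T_f = Σ m_i c_i T_i / Σ m_i c_i:
T_f = (99.12×309 + 2909.3×34.9 + 110.58×34.9) / (99.12 + 2909.3 + 110.58)
    = 136021 / 3119 ≈ 43.61 °C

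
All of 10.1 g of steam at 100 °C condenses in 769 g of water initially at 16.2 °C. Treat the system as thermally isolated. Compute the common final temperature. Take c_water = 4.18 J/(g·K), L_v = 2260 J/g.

Let T be the final temperature. ΣQ_i = 0:
steam→water at 100 °C releases m L_v = 10.1×2260 = 22826
  condensed water 100 °C→T: 42.22(T − 100)
  original water: 3214.4(T − 16.2)
3256.6 T = 22826 + 4221.8 + 52074 = 79121
T ≈ 24.30 °C, under the boiling point, so the assumption holds.

T_f ≈ 24.3 °C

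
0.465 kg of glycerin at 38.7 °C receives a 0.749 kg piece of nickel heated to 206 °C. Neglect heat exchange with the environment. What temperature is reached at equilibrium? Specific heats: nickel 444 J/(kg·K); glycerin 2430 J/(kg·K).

With ΣQ=0 the equilibrium temperature is the m·c-weighted mean:
T_f = (332.56×206 + 1130×38.7) / (332.56 + 1130)
    = 112236 / 1462.5 ≈ 76.74 °C

T_f ≈ 76.7 °C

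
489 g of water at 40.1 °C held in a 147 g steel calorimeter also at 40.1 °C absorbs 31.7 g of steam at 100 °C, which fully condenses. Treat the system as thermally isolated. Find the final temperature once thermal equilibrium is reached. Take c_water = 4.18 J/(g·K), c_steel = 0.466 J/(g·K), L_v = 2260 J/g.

T_f ≈ 75.5 °C

Conservation of energy gives ΣQ = 0:
steam→water at 100 °C releases m L_v = 31.7·2260 = 71642
  condensate cools 100→T: 31.7·4.18·(T − 100) = 132.51(T − 100)
  water warms: 489·4.18·(T − 40.1) = 2044(T − 40.1)
  steel cup: 147·0.466·(T − 40.1) = 68.5(T − 40.1)
2245 T = 71642 + 13251 + 84712 = 169605
T ≈ 75.55 °C (< 100 °C, so full condensation is consistent).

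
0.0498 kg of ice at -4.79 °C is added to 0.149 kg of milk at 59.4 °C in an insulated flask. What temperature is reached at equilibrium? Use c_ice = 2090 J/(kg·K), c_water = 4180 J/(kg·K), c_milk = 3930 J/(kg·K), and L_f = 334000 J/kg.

Heat gained plus heat lost sum to zero:
warm ice to 0 °C: 0.0498×2090×(0 − (-4.79)) = 498.55
  melt ice: 0.0498×334000 = 16633
  warm the meltwater: 208.16 T
  milk cools: 0.149×3930×(T − 59.4) = 585.57(T − 59.4)
793.73 T = 34783 − 17132 = 17651
T ≈ 22.24 °C. Since T > 0 °C, the all-ice-melts assumption holds.

T_f ≈ 22.2 °C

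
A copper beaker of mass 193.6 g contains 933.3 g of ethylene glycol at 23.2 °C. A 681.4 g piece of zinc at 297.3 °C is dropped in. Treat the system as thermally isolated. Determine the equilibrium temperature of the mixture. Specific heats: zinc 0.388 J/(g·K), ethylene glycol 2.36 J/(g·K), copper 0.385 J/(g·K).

T_f ≈ 51.7 °C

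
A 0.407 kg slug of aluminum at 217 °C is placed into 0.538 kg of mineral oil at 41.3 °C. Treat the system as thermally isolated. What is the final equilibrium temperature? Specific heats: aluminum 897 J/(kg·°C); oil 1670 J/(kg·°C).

Set heat shed by the hot body equal to heat absorbed by the cold body:
0.407×897×(217 − T) = 0.538×1670×(T − 41.3)
365.08(217 − T) = 898.46(T − 41.3)
1263.5 T = 116329  ⇒  T ≈ 92.07 °C

T_f ≈ 92.1 °C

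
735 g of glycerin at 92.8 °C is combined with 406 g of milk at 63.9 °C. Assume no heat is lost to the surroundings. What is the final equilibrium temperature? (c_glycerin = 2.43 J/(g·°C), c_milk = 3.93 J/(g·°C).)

T_f ≈ 79.2 °C

Let T be the final temperature. ΣQ_i = 0:
735×2.43×(T − 92.8) + 406×3.93×(T − 63.9) = 0
1786.1(T − 92.8) + 1595.6(T − 63.9) = 0
(1786.1 + 1595.6) T = 1786.1×92.8 + 1595.6×63.9
T = 267703 / 3381.6 = 79.2 °C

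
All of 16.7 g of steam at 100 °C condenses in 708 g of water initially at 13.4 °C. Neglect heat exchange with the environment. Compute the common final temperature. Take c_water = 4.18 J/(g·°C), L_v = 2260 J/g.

Sum of m c ΔT and latent-heat terms is zero:
steam→water at 100 °C releases m L_v = 16.7·2260 = 37742; condensate cools 100→T: 16.7·4.18·(T − 100) = 69.81(T − 100); water warms: 708·4.18·(T − 13.4) = 2959.4(T − 13.4)
3029.2 T = 37742 + 6980.6 + 39656 = 84379
T ≈ 27.85 °C, under the boiling point, so the assumption holds.

T_f ≈ 27.9 °C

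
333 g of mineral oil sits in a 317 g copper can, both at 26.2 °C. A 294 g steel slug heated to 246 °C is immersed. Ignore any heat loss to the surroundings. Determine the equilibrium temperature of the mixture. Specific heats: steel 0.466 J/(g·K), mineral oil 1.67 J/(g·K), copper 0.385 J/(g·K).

T_f ≈ 63.1 °C

With ΣQ=0 the equilibrium temperature is the m·c-weighted mean:
T_f = (137×246 + 556.11×26.2 + 122.05×26.2) / (137 + 556.11 + 122.05)
    = 51471 / 815.16 ≈ 63.14 °C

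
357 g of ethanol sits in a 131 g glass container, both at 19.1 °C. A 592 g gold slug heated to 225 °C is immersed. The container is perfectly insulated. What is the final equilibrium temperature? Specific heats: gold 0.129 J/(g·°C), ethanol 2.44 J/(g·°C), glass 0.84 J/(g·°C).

T_f ≈ 34.0 °C

Energy conservation, ΣQ = 0:
592*0.129*(T − 225) + 357*2.44*(T − 19.1) + 131*0.84*(T − 19.1) = 0
(76.37 + 871.08 + 110.04) T = 76.37*225 + 871.08*19.1 + 110.04*19.1
T ≈ 33.97 °C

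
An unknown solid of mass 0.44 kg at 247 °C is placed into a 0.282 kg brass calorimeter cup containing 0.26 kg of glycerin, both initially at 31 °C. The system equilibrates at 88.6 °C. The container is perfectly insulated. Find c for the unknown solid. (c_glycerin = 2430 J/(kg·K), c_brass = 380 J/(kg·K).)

c ≈ 611 J/(kg·K)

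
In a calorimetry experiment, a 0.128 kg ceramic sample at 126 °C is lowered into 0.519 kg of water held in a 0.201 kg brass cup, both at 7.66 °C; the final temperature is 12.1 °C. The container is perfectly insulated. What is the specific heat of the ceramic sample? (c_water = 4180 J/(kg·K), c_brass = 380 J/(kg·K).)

c ≈ 684 J/(kg·K)

Taking heat into each body as positive, Σ m c ΔT = 0:
0.128·c·(12.1 − 126) + 0.519·4180·(12.1 − 7.66) + 0.201·380·(12.1 − 7.66) = 0
-14.58 c = -9971.4
c = -9971.4/-14.58 ≈ 683.9 J/(kg·K)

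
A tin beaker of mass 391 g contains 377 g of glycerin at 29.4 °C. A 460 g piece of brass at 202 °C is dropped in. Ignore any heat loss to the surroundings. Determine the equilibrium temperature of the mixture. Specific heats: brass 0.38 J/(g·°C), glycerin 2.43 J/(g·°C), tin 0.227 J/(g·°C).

T_f ≈ 55.0 °C

With ΣQ=0 the equilibrium temperature is the m·c-weighted mean:
T_f = (174.8×202 + 916.11×29.4 + 88.76×29.4) / (174.8 + 916.11 + 88.76)
    = 64853 / 1179.7 ≈ 54.98 °C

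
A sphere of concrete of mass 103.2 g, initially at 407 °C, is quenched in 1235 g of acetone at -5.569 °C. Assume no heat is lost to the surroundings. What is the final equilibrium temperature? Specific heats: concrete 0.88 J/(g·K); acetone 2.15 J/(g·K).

Energy conservation, ΣQ = 0:
103.2×0.88×(T − 407) + 1235×2.15×(T − (-5.569)) = 0
2746.1 T = 22175
T = 22175/2746.1 ≈ 8.08 °C

T_f ≈ 8.1 °C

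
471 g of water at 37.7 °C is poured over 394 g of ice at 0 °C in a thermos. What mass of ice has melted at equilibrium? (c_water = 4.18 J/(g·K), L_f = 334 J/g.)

m_melted ≈ 222 g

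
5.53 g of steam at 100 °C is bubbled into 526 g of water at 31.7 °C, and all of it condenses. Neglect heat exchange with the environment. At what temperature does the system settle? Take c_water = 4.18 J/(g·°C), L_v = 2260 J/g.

T_f ≈ 38.0 °C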